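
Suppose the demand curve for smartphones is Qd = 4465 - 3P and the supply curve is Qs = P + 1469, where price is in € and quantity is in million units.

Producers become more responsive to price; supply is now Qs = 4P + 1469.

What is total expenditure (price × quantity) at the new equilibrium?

1361468

Original equilibrium: 4465 - 3P = P + 1469 gives 2996 = 4P, so P = 749 and Q = 2218.
The new curves are Qd = 4465 - 3P (demand) and Qs = 4P + 1469 (supply).
New equilibrium: 4465 - 3P = 4P + 1469 ⇒ 2996 = 7P ⇒ P = 428, Q = 3181.
New expenditure = 428 × 3181 = 1361468.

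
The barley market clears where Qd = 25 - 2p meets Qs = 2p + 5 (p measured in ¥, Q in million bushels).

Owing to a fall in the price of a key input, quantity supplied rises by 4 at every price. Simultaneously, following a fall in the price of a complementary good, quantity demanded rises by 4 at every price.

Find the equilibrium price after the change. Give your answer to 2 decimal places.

Before the shock: 25 - 2p = 2p + 5 ⇒ 20 = 4p ⇒ p = 5, Q = 15.
With the change applied: demand Qd = 29 - 2p, supply Qs = 2p + 9.
Setting them equal: 29 - 2p = 2p + 9 → 20 = 4p, so p = 5 and Q = 19.

5.00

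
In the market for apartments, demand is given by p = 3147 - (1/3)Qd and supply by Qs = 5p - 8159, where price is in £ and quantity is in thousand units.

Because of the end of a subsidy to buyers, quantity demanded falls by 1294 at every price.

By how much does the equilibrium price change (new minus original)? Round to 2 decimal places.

-161.75

Before the shock: 9441 - 3p = 5p - 8159 ⇒ 17600 = 8p ⇒ p = 2200, Q = 2841.
After the shift, demand is Qd = 8147 - 3p and supply is Qs = 5p - 8159.
Equate the new curves: 8147 - 3p = 5p - 8159, giving 16306 = 8p, p = 2038.25, Q = 2032.25.
Δp = 2038.25 − 2200 = -161.75.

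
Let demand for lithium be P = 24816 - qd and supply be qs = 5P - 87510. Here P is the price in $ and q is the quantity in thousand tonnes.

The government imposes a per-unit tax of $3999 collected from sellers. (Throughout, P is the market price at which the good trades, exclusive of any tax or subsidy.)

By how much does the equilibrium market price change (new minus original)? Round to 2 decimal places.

+3332.50

Original equilibrium: 24816 - P = 5P - 87510 gives 112326 = 6P, so P = 18721 and q = 6095.
Since sellers keep the price net of the tax, the effective supply curve becomes qs = 5P - 107505.
Clearing the new market: 24816 - P = 5P - 107505, so P = 22053.5 and q = 2762.5.
ΔP = 22053.5 − 18721 = +3332.50.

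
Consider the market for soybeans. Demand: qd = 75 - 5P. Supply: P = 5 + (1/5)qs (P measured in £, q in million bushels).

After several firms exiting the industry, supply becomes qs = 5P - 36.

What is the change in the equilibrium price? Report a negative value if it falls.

Initially, 75 - 5P = 5P - 25, so 100 = 10P and P = 10, q = 25.
After the shift, demand is qd = 75 - 5P and supply is qs = 5P - 36.
Equate the new curves: 75 - 5P = 5P - 36, giving 111 = 10P, P = 11.1, q = 19.5.
ΔP = 11.1 − 10 = +1.1.

+1.1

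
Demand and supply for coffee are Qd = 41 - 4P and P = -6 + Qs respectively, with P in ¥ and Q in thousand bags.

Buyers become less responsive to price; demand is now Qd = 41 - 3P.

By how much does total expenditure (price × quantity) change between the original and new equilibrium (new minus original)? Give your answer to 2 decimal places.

+38.06

Before the shock: 41 - 4P = P + 6 ⇒ 35 = 5P ⇒ P = 7, Q = 13.
With the change applied: demand Qd = 41 - 3P, supply Qs = P + 6.
New equilibrium: 41 - 3P = P + 6 ⇒ 35 = 4P ⇒ P = 8.75, Q = 14.75.
Expenditure moves from 7×13 = 91 to 8.75×14.75 = 129.0625; change = +38.06.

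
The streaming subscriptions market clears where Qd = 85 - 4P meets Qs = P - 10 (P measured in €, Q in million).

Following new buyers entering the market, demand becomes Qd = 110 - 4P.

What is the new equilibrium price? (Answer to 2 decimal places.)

Solve the original market: 85 - 4P = P - 10, hence P = 19 and Q = 9.
After the shift, demand is Qd = 110 - 4P and supply is Qs = P - 10.
New equilibrium: 110 - 4P = P - 10 ⇒ 120 = 5P ⇒ P = 24, Q = 14.

24.00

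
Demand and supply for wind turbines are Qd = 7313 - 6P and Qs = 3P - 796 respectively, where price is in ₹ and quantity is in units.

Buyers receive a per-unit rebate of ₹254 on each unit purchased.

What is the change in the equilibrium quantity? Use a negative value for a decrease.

+508

Initially, 7313 - 6P = 3P - 796, so 8109 = 9P and P = 901, Q = 1907.
Since buyers' out-of-pocket price is the market price minus the rebate, the effective demand curve becomes Qd = 8837 - 6P.
Equate the new curves: 8837 - 6P = 3P - 796, giving 9633 = 9P, P = 3211/3 ≈ 1070.3333, Q = 2415.
ΔQ = 2415 − 1907 = +508.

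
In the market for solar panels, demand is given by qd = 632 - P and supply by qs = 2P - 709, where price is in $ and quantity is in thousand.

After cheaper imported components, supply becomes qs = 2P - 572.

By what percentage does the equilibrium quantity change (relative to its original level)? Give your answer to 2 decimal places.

Original equilibrium: 632 - P = 2P - 709 gives 1341 = 3P, so P = 447 and q = 185.
The shock moves the curves to qd = 632 - P and qs = 2P - 572.
Clearing the new market: 632 - P = 2P - 572, so P = 1204/3 ≈ 401.3333 and q = 692/3 ≈ 230.6667.
%Δq = (230.6667 − 185) / 185 × 100 = +24.68%.

+24.68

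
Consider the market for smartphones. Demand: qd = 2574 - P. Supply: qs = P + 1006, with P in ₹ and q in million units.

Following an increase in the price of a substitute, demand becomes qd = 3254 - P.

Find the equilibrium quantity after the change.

2130

Before the shock: 2574 - P = P + 1006 ⇒ 1568 = 2P ⇒ P = 784, q = 1790.
With the change applied: demand qd = 3254 - P, supply qs = P + 1006.
Equate the new curves: 3254 - P = P + 1006, giving 2248 = 2P, P = 1124, q = 2130.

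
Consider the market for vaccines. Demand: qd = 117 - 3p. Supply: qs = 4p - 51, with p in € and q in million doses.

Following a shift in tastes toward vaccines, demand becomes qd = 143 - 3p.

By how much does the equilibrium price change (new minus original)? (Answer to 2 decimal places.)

Original equilibrium: 117 - 3p = 4p - 51 gives 168 = 7p, so p = 24 and q = 45.
With the change applied: demand qd = 143 - 3p, supply qs = 4p - 51.
Setting them equal: 143 - 3p = 4p - 51 → 194 = 7p, so p = 194/7 ≈ 27.7143 and q = 419/7 ≈ 59.8571.
Δp = 27.7143 − 24 = +3.71.

+3.71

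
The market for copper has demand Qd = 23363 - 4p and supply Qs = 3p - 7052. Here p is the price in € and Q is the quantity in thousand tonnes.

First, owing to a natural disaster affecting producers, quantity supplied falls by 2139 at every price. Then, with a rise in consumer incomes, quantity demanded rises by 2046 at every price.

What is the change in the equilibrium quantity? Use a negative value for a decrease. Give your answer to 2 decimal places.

Initially, 23363 - 4p = 3p - 7052, so 30415 = 7p and p = 4345, Q = 5983.
The new curves are Qd = 25409 - 4p (demand) and Qs = 3p - 9191 (supply).
Equate the new curves: 25409 - 4p = 3p - 9191, giving 34600 = 7p, p = 34600/7 ≈ 4942.8571, Q = 39463/7 ≈ 5637.5714.
ΔQ = 5637.5714 − 5983 = -345.43.

-345.43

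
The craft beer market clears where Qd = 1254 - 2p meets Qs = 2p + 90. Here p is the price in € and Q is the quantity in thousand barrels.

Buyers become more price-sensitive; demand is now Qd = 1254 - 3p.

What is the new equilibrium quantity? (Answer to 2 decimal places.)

Original equilibrium: 1254 - 2p = 2p + 90 gives 1164 = 4p, so p = 291 and Q = 672.
The shock moves the curves to Qd = 1254 - 3p and Qs = 2p + 90.
Setting them equal: 1254 - 3p = 2p + 90 → 1164 = 5p, so p = 232.8 and Q = 555.6.

555.60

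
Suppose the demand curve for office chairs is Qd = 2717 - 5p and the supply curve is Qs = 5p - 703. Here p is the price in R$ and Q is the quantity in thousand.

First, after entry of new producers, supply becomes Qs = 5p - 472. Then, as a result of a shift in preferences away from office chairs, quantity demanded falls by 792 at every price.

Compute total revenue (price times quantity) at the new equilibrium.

Solve the original market: 2717 - 5p = 5p - 703, hence p = 342 and Q = 1007.
With the change applied: demand Qd = 1925 - 5p, supply Qs = 5p - 472.
Equate the new curves: 1925 - 5p = 5p - 472, giving 2397 = 10p, p = 239.7, Q = 726.5.
New expenditure = 239.7 × 726.5 = 174142.05.

174142.05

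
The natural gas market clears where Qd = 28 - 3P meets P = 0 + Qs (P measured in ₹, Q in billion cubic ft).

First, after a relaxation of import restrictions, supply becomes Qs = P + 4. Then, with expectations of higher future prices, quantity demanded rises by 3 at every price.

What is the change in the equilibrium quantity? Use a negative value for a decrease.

+3.75

Solve the original market: 28 - 3P = P, hence P = 7 and Q = 7.
The shock moves the curves to Qd = 31 - 3P and Qs = P + 4.
Setting them equal: 31 - 3P = P + 4 → 27 = 4P, so P = 6.75 and Q = 10.75.
ΔQ = 10.75 − 7 = +3.75.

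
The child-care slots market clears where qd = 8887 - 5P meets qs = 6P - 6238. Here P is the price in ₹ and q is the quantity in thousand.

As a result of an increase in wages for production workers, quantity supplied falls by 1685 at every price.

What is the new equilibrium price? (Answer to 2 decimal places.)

Initially, 8887 - 5P = 6P - 6238, so 15125 = 11P and P = 1375, q = 2012.
The shock moves the curves to qd = 8887 - 5P and qs = 6P - 7923.
New equilibrium: 8887 - 5P = 6P - 7923 ⇒ 16810 = 11P ⇒ P = 16810/11 ≈ 1528.1818, q = 13707/11 ≈ 1246.0909.

1528.18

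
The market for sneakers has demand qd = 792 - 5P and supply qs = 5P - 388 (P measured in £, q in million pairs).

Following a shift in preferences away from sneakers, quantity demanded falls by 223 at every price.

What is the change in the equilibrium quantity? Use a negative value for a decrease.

-111.5

Solve the original market: 792 - 5P = 5P - 388, hence P = 118 and q = 202.
The shock moves the curves to qd = 569 - 5P and qs = 5P - 388.
New equilibrium: 569 - 5P = 5P - 388 ⇒ 957 = 10P ⇒ P = 95.7, q = 90.5.
Δq = 90.5 − 202 = -111.5.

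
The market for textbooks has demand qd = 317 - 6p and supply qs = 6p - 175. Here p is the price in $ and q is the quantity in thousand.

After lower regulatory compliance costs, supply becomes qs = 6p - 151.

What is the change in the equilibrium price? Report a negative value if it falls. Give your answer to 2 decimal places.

Initially, 317 - 6p = 6p - 175, so 492 = 12p and p = 41, q = 71.
With the change applied: demand qd = 317 - 6p, supply qs = 6p - 151.
Clearing the new market: 317 - 6p = 6p - 151, so p = 39 and q = 83.
Δp = 39 − 41 = -2.00.

-2.00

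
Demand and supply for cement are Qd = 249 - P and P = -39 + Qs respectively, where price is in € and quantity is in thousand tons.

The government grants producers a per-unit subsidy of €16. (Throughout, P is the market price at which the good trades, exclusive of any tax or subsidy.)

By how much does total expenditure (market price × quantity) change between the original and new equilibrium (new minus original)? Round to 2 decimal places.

-376.00

Solve the original market: 249 - P = P + 39, hence P = 105 and Q = 144.
Since sellers receive the price plus the subsidy, the effective supply curve becomes Qs = P + 55.
Equate the new curves: 249 - P = P + 55, giving 194 = 2P, P = 97, Q = 152.
Expenditure moves from 105×144 = 15120 to 97×152 = 14744; change = -376.00.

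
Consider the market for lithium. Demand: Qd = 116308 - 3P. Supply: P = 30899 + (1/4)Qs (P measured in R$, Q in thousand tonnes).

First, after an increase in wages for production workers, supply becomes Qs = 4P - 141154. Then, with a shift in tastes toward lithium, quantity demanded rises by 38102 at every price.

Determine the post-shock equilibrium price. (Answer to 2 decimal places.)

42223.43

Before the shock: 116308 - 3P = 4P - 123596 ⇒ 239904 = 7P ⇒ P = 34272, Q = 13492.
The shock moves the curves to Qd = 154410 - 3P and Qs = 4P - 141154.
Setting them equal: 154410 - 3P = 4P - 141154 → 295564 = 7P, so P = 295564/7 ≈ 42223.4286 and Q = 194178/7 ≈ 27739.7143.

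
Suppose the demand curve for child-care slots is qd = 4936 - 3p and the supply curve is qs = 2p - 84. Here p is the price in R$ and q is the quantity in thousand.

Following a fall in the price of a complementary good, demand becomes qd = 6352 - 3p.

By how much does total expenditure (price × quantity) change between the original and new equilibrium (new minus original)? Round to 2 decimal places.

+1273946.88

Solve the original market: 4936 - 3p = 2p - 84, hence p = 1004 and q = 1924.
After the shift, demand is qd = 6352 - 3p and supply is qs = 2p - 84.
Clearing the new market: 6352 - 3p = 2p - 84, so p = 1287.2 and q = 2490.4.
Expenditure moves from 1004×1924 = 1931696 to 1287.2×2490.4 = 3205642.88; change = +1273946.88.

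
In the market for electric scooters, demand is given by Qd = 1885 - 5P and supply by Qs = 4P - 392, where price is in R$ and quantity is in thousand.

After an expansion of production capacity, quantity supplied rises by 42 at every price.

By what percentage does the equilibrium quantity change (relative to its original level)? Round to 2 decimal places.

+3.76

Original equilibrium: 1885 - 5P = 4P - 392 gives 2277 = 9P, so P = 253 and Q = 620.
After the shift, demand is Qd = 1885 - 5P and supply is Qs = 4P - 350.
Clearing the new market: 1885 - 5P = 4P - 350, so P = 745/3 ≈ 248.3333 and Q = 1930/3 ≈ 643.3333.
%ΔQ = (643.3333 − 620) / 620 × 100 = +3.76%.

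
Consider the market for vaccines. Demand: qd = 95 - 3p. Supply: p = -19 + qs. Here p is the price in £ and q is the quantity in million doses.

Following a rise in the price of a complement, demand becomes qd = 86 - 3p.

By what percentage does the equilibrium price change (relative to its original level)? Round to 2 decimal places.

Before the shock: 95 - 3p = p + 19 ⇒ 76 = 4p ⇒ p = 19, q = 38.
The new curves are qd = 86 - 3p (demand) and qs = p + 19 (supply).
Clearing the new market: 86 - 3p = p + 19, so p = 16.75 and q = 35.75.
%Δp = (16.75 − 19) / 19 × 100 = -11.84%.

-11.84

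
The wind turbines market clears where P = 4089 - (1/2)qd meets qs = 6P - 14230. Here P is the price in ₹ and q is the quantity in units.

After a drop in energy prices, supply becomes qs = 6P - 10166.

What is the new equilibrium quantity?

Before the shock: 8178 - 2P = 6P - 14230 ⇒ 22408 = 8P ⇒ P = 2801, q = 2576.
After the shift, demand is qd = 8178 - 2P and supply is qs = 6P - 10166.
Setting them equal: 8178 - 2P = 6P - 10166 → 18344 = 8P, so P = 2293 and q = 3592.

3592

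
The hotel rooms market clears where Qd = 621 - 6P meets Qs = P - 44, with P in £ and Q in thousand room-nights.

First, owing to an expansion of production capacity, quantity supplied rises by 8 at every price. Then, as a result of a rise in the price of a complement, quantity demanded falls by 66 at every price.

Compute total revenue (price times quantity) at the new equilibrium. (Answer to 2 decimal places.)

Initially, 621 - 6P = P - 44, so 665 = 7P and P = 95, Q = 51.
After the shift, demand is Qd = 555 - 6P and supply is Qs = P - 36.
New equilibrium: 555 - 6P = P - 36 ⇒ 591 = 7P ⇒ P = 591/7 ≈ 84.4286, Q = 339/7 ≈ 48.4286.
New expenditure = 84.4286 × 48.4286 = 4088.76.

4088.76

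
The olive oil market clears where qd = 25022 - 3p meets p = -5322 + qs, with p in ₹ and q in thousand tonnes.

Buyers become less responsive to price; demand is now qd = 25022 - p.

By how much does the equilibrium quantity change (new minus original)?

+4925

Before the shock: 25022 - 3p = p + 5322 ⇒ 19700 = 4p ⇒ p = 4925, q = 10247.
With the change applied: demand qd = 25022 - p, supply qs = p + 5322.
Clearing the new market: 25022 - p = p + 5322, so p = 9850 and q = 15172.
Δq = 15172 − 10247 = +4925.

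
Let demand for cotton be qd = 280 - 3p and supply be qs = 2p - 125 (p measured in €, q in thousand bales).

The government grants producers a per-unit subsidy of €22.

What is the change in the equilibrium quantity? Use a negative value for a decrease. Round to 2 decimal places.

Solve the original market: 280 - 3p = 2p - 125, hence p = 81 and q = 37.
Since sellers receive the price plus the subsidy, the effective supply curve becomes qs = 2p - 81.
New equilibrium: 280 - 3p = 2p - 81 ⇒ 361 = 5p ⇒ p = 72.2, q = 63.4.
Δq = 63.4 − 37 = +26.40.

+26.40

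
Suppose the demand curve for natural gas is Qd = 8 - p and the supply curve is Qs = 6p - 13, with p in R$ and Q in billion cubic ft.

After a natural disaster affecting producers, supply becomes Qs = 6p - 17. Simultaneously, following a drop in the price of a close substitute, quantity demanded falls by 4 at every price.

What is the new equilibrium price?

Original equilibrium: 8 - p = 6p - 13 gives 21 = 7p, so p = 3 and Q = 5.
With the change applied: demand Qd = 4 - p, supply Qs = 6p - 17.
Clearing the new market: 4 - p = 6p - 17, so p = 3 and Q = 1.

3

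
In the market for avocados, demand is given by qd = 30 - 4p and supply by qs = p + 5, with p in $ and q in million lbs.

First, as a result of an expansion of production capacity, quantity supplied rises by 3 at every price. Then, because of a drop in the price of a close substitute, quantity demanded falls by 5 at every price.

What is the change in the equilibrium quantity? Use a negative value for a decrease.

Original equilibrium: 30 - 4p = p + 5 gives 25 = 5p, so p = 5 and q = 10.
After the shift, demand is qd = 25 - 4p and supply is qs = p + 8.
Clearing the new market: 25 - 4p = p + 8, so p = 3.4 and q = 11.4.
Δq = 11.4 − 10 = +1.4.

+1.4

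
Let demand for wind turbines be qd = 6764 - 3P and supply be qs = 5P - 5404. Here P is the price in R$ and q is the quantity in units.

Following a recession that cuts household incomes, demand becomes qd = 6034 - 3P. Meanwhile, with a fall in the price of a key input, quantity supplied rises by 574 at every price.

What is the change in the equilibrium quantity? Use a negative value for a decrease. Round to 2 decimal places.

Initially, 6764 - 3P = 5P - 5404, so 12168 = 8P and P = 1521, q = 2201.
The new curves are qd = 6034 - 3P (demand) and qs = 5P - 4830 (supply).
Setting them equal: 6034 - 3P = 5P - 4830 → 10864 = 8P, so P = 1358 and q = 1960.
Δq = 1960 − 2201 = -241.00.

-241.00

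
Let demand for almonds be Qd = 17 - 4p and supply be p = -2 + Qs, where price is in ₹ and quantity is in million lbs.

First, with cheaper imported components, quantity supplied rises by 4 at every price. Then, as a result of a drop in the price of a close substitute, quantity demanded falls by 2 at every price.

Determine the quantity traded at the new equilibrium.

Solve the original market: 17 - 4p = p + 2, hence p = 3 and Q = 5.
The shock moves the curves to Qd = 15 - 4p and Qs = p + 6.
New equilibrium: 15 - 4p = p + 6 ⇒ 9 = 5p ⇒ p = 1.8, Q = 7.8.

7.8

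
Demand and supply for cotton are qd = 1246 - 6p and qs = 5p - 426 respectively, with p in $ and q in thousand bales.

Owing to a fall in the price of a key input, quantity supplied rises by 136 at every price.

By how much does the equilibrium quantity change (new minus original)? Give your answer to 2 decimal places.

Before the shock: 1246 - 6p = 5p - 426 ⇒ 1672 = 11p ⇒ p = 152, q = 334.
After the shift, demand is qd = 1246 - 6p and supply is qs = 5p - 290.
Setting them equal: 1246 - 6p = 5p - 290 → 1536 = 11p, so p = 1536/11 ≈ 139.6364 and q = 4490/11 ≈ 408.1818.
Δq = 408.1818 − 334 = +74.18.

+74.18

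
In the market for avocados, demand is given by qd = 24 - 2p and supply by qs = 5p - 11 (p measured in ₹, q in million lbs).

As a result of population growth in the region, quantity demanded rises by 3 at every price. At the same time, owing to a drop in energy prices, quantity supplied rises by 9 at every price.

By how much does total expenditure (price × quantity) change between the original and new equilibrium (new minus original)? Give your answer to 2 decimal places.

+7.53

Solve the original market: 24 - 2p = 5p - 11, hence p = 5 and q = 14.
After the shift, demand is qd = 27 - 2p and supply is qs = 5p - 2.
Equate the new curves: 27 - 2p = 5p - 2, giving 29 = 7p, p = 29/7 ≈ 4.1429, q = 131/7 ≈ 18.7143.
Expenditure moves from 5×14 = 70 to 4.1429×18.7143 = 77.5306; change = +7.53.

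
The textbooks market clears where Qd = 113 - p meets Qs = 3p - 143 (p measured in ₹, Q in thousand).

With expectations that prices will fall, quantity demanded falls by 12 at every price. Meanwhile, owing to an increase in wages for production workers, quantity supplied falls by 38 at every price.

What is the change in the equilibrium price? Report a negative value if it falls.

Original equilibrium: 113 - p = 3p - 143 gives 256 = 4p, so p = 64 and Q = 49.
The new curves are Qd = 101 - p (demand) and Qs = 3p - 181 (supply).
Setting them equal: 101 - p = 3p - 181 → 282 = 4p, so p = 70.5 and Q = 30.5.
Δp = 70.5 − 64 = +6.5.

+6.5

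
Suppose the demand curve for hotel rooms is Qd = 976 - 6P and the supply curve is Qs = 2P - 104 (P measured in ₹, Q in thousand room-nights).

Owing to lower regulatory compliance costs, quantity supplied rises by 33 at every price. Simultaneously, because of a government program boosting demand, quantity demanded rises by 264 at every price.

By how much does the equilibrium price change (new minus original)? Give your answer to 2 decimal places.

+28.88

Original equilibrium: 976 - 6P = 2P - 104 gives 1080 = 8P, so P = 135 and Q = 166.
With the change applied: demand Qd = 1240 - 6P, supply Qs = 2P - 71.
New equilibrium: 1240 - 6P = 2P - 71 ⇒ 1311 = 8P ⇒ P = 163.875, Q = 256.75.
ΔP = 163.875 − 135 = +28.88.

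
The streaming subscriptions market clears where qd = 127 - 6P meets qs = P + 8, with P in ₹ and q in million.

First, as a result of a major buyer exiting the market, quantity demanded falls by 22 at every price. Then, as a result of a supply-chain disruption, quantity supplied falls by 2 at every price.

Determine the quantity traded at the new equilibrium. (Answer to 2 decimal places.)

Initially, 127 - 6P = P + 8, so 119 = 7P and P = 17, q = 25.
The shock moves the curves to qd = 105 - 6P and qs = P + 6.
Equate the new curves: 105 - 6P = P + 6, giving 99 = 7P, P = 99/7 ≈ 14.1429, q = 141/7 ≈ 20.1429.

20.14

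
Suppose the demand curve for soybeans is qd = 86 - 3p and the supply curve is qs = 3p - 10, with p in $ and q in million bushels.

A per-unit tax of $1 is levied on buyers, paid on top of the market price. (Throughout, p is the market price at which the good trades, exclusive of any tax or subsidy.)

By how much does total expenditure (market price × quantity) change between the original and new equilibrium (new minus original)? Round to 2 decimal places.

-42.25

Before the shock: 86 - 3p = 3p - 10 ⇒ 96 = 6p ⇒ p = 16, q = 38.
Since buyers pay the price plus the tax, the effective demand curve becomes qd = 83 - 3p.
New equilibrium: 83 - 3p = 3p - 10 ⇒ 93 = 6p ⇒ p = 15.5, q = 36.5.
Expenditure moves from 16×38 = 608 to 15.5×36.5 = 565.75; change = -42.25.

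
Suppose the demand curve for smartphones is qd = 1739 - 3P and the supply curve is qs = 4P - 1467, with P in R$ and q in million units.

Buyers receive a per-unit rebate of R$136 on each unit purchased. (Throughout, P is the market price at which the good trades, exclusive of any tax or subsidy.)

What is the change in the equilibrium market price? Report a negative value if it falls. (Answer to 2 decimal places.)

+58.29

Solve the original market: 1739 - 3P = 4P - 1467, hence P = 458 and q = 365.
Since buyers' out-of-pocket price is the market price minus the rebate, the effective demand curve becomes qd = 2147 - 3P.
New equilibrium: 2147 - 3P = 4P - 1467 ⇒ 3614 = 7P ⇒ P = 3614/7 ≈ 516.2857, q = 4187/7 ≈ 598.1429.
ΔP = 516.2857 − 458 = +58.29.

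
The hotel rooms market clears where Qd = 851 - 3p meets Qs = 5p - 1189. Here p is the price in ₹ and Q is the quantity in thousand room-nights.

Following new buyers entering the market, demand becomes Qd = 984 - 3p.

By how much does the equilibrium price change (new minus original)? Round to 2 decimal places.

Initially, 851 - 3p = 5p - 1189, so 2040 = 8p and p = 255, Q = 86.
After the shift, demand is Qd = 984 - 3p and supply is Qs = 5p - 1189.
New equilibrium: 984 - 3p = 5p - 1189 ⇒ 2173 = 8p ⇒ p = 271.625, Q = 169.125.
Δp = 271.625 − 255 = +16.63.

+16.63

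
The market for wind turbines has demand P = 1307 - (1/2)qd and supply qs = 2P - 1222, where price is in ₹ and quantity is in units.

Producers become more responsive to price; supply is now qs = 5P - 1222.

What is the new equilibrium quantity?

1518

Before the shock: 2614 - 2P = 2P - 1222 ⇒ 3836 = 4P ⇒ P = 959, q = 696.
The new curves are qd = 2614 - 2P (demand) and qs = 5P - 1222 (supply).
Clearing the new market: 2614 - 2P = 5P - 1222, so P = 548 and q = 1518.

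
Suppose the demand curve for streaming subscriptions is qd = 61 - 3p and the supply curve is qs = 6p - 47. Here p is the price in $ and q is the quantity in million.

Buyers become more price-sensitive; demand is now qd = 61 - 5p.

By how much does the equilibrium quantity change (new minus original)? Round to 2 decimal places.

Initially, 61 - 3p = 6p - 47, so 108 = 9p and p = 12, q = 25.
The shock moves the curves to qd = 61 - 5p and qs = 6p - 47.
Equate the new curves: 61 - 5p = 6p - 47, giving 108 = 11p, p = 108/11 ≈ 9.8182, q = 131/11 ≈ 11.9091.
Δq = 11.9091 − 25 = -13.09.

-13.09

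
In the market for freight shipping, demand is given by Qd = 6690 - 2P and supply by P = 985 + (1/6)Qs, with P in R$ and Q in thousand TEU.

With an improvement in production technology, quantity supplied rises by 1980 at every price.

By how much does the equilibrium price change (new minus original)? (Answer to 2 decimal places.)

-247.50

Solve the original market: 6690 - 2P = 6P - 5910, hence P = 1575 and Q = 3540.
The new curves are Qd = 6690 - 2P (demand) and Qs = 6P - 3930 (supply).
Setting them equal: 6690 - 2P = 6P - 3930 → 10620 = 8P, so P = 1327.5 and Q = 4035.
ΔP = 1327.5 − 1575 = -247.50.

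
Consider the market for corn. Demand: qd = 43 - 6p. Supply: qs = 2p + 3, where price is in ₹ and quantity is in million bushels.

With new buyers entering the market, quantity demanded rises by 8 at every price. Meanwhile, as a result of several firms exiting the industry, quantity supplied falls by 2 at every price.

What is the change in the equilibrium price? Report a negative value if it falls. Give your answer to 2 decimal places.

Original equilibrium: 43 - 6p = 2p + 3 gives 40 = 8p, so p = 5 and q = 13.
With the change applied: demand qd = 51 - 6p, supply qs = 2p + 1.
New equilibrium: 51 - 6p = 2p + 1 ⇒ 50 = 8p ⇒ p = 6.25, q = 13.5.
Δp = 6.25 − 5 = +1.25.

+1.25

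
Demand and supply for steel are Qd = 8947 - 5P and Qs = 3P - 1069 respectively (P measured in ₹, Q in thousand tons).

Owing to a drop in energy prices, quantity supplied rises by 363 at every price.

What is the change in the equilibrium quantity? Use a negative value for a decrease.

+226.875

Initially, 8947 - 5P = 3P - 1069, so 10016 = 8P and P = 1252, Q = 2687.
The new curves are Qd = 8947 - 5P (demand) and Qs = 3P - 706 (supply).
New equilibrium: 8947 - 5P = 3P - 706 ⇒ 9653 = 8P ⇒ P = 1206.625, Q = 2913.875.
ΔQ = 2913.875 − 2687 = +226.875.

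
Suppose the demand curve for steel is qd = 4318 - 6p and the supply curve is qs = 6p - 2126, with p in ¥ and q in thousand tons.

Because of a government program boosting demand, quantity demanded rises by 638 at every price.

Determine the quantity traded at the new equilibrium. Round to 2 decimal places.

1415.00

Before the shock: 4318 - 6p = 6p - 2126 ⇒ 6444 = 12p ⇒ p = 537, q = 1096.
The shock moves the curves to qd = 4956 - 6p and qs = 6p - 2126.
Clearing the new market: 4956 - 6p = 6p - 2126, so p = 3541/6 ≈ 590.1667 and q = 1415.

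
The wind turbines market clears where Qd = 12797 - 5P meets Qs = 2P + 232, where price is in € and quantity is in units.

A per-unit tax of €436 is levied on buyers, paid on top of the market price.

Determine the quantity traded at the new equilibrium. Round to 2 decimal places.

3199.14

Solve the original market: 12797 - 5P = 2P + 232, hence P = 1795 and Q = 3822.
Since buyers pay the price plus the tax, the effective demand curve becomes Qd = 10617 - 5P.
Equate the new curves: 10617 - 5P = 2P + 232, giving 10385 = 7P, P = 10385/7 ≈ 1483.5714, Q = 22394/7 ≈ 3199.1429.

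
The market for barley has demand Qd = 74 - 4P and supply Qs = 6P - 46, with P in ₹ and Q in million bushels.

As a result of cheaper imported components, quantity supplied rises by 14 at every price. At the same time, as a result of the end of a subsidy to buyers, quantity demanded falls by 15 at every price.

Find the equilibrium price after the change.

9.1

Solve the original market: 74 - 4P = 6P - 46, hence P = 12 and Q = 26.
After the shift, demand is Qd = 59 - 4P and supply is Qs = 6P - 32.
Setting them equal: 59 - 4P = 6P - 32 → 91 = 10P, so P = 9.1 and Q = 22.6.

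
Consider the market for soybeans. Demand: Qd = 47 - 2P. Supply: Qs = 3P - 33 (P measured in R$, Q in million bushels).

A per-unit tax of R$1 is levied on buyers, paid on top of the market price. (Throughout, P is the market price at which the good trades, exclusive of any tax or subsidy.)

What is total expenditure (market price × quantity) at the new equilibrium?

Before the shock: 47 - 2P = 3P - 33 ⇒ 80 = 5P ⇒ P = 16, Q = 15.
Since buyers pay the price plus the tax, the effective demand curve becomes Qd = 45 - 2P.
Setting them equal: 45 - 2P = 3P - 33 → 78 = 5P, so P = 15.6 and Q = 13.8.
New expenditure = 15.6 × 13.8 = 215.28.

215.28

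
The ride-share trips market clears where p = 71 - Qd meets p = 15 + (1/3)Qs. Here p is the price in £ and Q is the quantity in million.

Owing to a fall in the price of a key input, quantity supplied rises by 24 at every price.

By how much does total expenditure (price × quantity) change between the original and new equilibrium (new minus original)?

-114

Original equilibrium: 71 - p = 3p - 45 gives 116 = 4p, so p = 29 and Q = 42.
The shock moves the curves to Qd = 71 - p and Qs = 3p - 21.
Setting them equal: 71 - p = 3p - 21 → 92 = 4p, so p = 23 and Q = 48.
Expenditure moves from 29×42 = 1218 to 23×48 = 1104; change = -114.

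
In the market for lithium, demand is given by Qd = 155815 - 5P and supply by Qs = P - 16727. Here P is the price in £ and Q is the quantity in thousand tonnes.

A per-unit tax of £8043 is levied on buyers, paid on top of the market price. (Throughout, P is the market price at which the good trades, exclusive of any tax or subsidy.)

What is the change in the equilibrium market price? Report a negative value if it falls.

Solve the original market: 155815 - 5P = P - 16727, hence P = 28757 and Q = 12030.
Since buyers pay the price plus the tax, the effective demand curve becomes Qd = 115600 - 5P.
New equilibrium: 115600 - 5P = P - 16727 ⇒ 132327 = 6P ⇒ P = 22054.5, Q = 5327.5.
ΔP = 22054.5 − 28757 = -6702.5.

-6702.5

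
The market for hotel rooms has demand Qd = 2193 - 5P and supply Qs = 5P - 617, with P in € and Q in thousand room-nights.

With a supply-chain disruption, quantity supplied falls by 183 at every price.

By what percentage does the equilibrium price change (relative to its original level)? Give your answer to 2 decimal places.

Initially, 2193 - 5P = 5P - 617, so 2810 = 10P and P = 281, Q = 788.
With the change applied: demand Qd = 2193 - 5P, supply Qs = 5P - 800.
Equate the new curves: 2193 - 5P = 5P - 800, giving 2993 = 10P, P = 299.3, Q = 696.5.
%ΔP = (299.3 − 281) / 281 × 100 = +6.51%.

+6.51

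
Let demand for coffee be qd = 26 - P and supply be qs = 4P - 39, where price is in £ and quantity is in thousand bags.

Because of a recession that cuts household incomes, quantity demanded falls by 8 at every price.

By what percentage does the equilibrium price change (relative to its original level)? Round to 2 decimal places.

Original equilibrium: 26 - P = 4P - 39 gives 65 = 5P, so P = 13 and q = 13.
With the change applied: demand qd = 18 - P, supply qs = 4P - 39.
Equate the new curves: 18 - P = 4P - 39, giving 57 = 5P, P = 11.4, q = 6.6.
%ΔP = (11.4 − 13) / 13 × 100 = -12.31%.

-12.31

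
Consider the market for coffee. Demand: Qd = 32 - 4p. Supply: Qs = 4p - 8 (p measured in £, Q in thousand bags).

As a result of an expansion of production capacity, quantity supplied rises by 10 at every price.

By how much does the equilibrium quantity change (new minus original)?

Initially, 32 - 4p = 4p - 8, so 40 = 8p and p = 5, Q = 12.
The shock moves the curves to Qd = 32 - 4p and Qs = 4p + 2.
Setting them equal: 32 - 4p = 4p + 2 → 30 = 8p, so p = 3.75 and Q = 17.
ΔQ = 17 − 12 = +5.

+5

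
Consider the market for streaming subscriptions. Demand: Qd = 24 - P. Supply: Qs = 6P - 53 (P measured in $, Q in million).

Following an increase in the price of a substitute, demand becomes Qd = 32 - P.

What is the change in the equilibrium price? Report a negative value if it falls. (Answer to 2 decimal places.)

Solve the original market: 24 - P = 6P - 53, hence P = 11 and Q = 13.
With the change applied: demand Qd = 32 - P, supply Qs = 6P - 53.
New equilibrium: 32 - P = 6P - 53 ⇒ 85 = 7P ⇒ P = 85/7 ≈ 12.1429, Q = 139/7 ≈ 19.8571.
ΔP = 12.1429 − 11 = +1.14.

+1.14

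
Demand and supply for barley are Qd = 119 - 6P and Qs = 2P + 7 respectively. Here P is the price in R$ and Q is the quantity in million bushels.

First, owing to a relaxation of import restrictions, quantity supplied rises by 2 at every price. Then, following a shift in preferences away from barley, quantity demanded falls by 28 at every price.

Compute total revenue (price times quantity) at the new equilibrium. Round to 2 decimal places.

302.38

Solve the original market: 119 - 6P = 2P + 7, hence P = 14 and Q = 35.
The shock moves the curves to Qd = 91 - 6P and Qs = 2P + 9.
Setting them equal: 91 - 6P = 2P + 9 → 82 = 8P, so P = 10.25 and Q = 29.5.
New expenditure = 10.25 × 29.5 = 302.38.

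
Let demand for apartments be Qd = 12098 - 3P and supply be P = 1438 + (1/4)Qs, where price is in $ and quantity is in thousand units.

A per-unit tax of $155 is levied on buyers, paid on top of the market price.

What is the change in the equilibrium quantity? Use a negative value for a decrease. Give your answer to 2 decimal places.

-265.71

Solve the original market: 12098 - 3P = 4P - 5752, hence P = 2550 and Q = 4448.
Since buyers pay the price plus the tax, the effective demand curve becomes Qd = 11633 - 3P.
Clearing the new market: 11633 - 3P = 4P - 5752, so P = 17385/7 ≈ 2483.5714 and Q = 29276/7 ≈ 4182.2857.
ΔQ = 4182.2857 − 4448 = -265.71.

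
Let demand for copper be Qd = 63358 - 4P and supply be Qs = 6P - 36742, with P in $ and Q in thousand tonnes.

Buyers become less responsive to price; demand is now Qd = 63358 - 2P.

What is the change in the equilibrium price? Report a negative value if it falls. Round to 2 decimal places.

+2502.50

Solve the original market: 63358 - 4P = 6P - 36742, hence P = 10010 and Q = 23318.
The shock moves the curves to Qd = 63358 - 2P and Qs = 6P - 36742.
Clearing the new market: 63358 - 2P = 6P - 36742, so P = 12512.5 and Q = 38333.
ΔP = 12512.5 − 10010 = +2502.50.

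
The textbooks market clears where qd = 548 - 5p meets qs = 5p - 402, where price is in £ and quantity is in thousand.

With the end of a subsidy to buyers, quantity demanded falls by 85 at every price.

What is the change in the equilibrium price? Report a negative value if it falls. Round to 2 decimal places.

-8.50

Before the shock: 548 - 5p = 5p - 402 ⇒ 950 = 10p ⇒ p = 95, q = 73.
With the change applied: demand qd = 463 - 5p, supply qs = 5p - 402.
Clearing the new market: 463 - 5p = 5p - 402, so p = 86.5 and q = 30.5.
Δp = 86.5 − 95 = -8.50.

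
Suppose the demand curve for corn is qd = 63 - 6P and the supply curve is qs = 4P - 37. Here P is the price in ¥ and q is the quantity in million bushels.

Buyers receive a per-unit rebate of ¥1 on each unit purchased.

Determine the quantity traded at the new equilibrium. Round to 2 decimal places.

5.40

Solve the original market: 63 - 6P = 4P - 37, hence P = 10 and q = 3.
Since buyers' out-of-pocket price is the market price minus the rebate, the effective demand curve becomes qd = 69 - 6P.
New equilibrium: 69 - 6P = 4P - 37 ⇒ 106 = 10P ⇒ P = 10.6, q = 5.4.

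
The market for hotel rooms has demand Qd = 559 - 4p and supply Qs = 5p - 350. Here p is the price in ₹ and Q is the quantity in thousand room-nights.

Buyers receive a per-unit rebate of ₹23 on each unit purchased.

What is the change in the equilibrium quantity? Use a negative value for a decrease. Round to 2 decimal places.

+51.11

Solve the original market: 559 - 4p = 5p - 350, hence p = 101 and Q = 155.
Since buyers' out-of-pocket price is the market price minus the rebate, the effective demand curve becomes Qd = 651 - 4p.
New equilibrium: 651 - 4p = 5p - 350 ⇒ 1001 = 9p ⇒ p = 1001/9 ≈ 111.2222, Q = 1855/9 ≈ 206.1111.
ΔQ = 206.1111 − 155 = +51.11.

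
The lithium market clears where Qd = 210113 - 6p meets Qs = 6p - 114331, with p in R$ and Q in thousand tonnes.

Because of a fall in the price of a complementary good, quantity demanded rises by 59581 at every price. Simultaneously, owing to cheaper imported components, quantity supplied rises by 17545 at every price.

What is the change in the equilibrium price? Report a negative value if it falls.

Initially, 210113 - 6p = 6p - 114331, so 324444 = 12p and p = 27037, Q = 47891.
The shock moves the curves to Qd = 269694 - 6p and Qs = 6p - 96786.
Clearing the new market: 269694 - 6p = 6p - 96786, so p = 30540 and Q = 86454.
Δp = 30540 − 27037 = +3503.

+3503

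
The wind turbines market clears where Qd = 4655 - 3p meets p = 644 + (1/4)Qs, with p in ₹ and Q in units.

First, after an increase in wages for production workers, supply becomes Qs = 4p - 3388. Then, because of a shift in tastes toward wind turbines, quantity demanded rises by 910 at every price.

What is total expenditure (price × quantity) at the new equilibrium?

Solve the original market: 4655 - 3p = 4p - 2576, hence p = 1033 and Q = 1556.
With the change applied: demand Qd = 5565 - 3p, supply Qs = 4p - 3388.
Clearing the new market: 5565 - 3p = 4p - 3388, so p = 1279 and Q = 1728.
New expenditure = 1279 × 1728 = 2210112.

2210112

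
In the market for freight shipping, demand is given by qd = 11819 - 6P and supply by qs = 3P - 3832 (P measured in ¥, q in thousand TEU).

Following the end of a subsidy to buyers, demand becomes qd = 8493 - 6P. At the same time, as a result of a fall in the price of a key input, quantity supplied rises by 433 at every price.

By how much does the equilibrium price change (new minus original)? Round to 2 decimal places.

Before the shock: 11819 - 6P = 3P - 3832 ⇒ 15651 = 9P ⇒ P = 1739, q = 1385.
The shock moves the curves to qd = 8493 - 6P and qs = 3P - 3399.
Clearing the new market: 8493 - 6P = 3P - 3399, so P = 3964/3 ≈ 1321.3333 and q = 565.
ΔP = 1321.3333 − 1739 = -417.67.

-417.67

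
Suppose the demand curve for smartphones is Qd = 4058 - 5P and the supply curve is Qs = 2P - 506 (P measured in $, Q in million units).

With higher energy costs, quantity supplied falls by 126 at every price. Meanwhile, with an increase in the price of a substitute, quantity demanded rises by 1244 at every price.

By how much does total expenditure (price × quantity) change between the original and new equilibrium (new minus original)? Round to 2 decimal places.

Initially, 4058 - 5P = 2P - 506, so 4564 = 7P and P = 652, Q = 798.
The shock moves the curves to Qd = 5302 - 5P and Qs = 2P - 632.
Setting them equal: 5302 - 5P = 2P - 632 → 5934 = 7P, so P = 5934/7 ≈ 847.7143 and Q = 7444/7 ≈ 1063.4286.
Expenditure moves from 652×798 = 520296 to 847.7143×1063.4286 = 901483.5918; change = +381187.59.

+381187.59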